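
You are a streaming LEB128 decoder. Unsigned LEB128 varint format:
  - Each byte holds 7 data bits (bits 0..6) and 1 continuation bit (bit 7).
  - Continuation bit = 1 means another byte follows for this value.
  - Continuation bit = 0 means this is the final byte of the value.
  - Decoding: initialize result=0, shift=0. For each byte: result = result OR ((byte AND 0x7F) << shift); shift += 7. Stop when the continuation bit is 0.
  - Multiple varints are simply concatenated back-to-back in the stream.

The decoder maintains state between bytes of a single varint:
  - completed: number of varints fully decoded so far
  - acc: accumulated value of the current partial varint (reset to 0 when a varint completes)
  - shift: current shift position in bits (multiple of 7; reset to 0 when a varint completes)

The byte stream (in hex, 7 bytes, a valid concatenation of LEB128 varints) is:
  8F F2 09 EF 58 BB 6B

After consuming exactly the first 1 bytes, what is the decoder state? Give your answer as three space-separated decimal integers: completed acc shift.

byte[0]=0x8F cont=1 payload=0x0F: acc |= 15<<0 -> completed=0 acc=15 shift=7

Answer: 0 15 7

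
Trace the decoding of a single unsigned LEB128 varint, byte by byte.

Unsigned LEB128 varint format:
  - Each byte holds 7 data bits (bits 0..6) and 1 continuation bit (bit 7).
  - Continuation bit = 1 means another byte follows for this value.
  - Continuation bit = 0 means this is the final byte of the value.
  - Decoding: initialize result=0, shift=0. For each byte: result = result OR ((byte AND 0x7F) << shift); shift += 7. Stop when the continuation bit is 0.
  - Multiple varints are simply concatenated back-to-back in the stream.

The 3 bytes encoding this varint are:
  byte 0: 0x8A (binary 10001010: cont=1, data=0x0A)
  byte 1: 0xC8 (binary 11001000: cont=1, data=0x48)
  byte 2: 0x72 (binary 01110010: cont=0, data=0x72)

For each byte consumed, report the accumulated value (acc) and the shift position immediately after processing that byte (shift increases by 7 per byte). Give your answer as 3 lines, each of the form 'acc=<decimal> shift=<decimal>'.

Answer: acc=10 shift=7
acc=9226 shift=14
acc=1877002 shift=21

Derivation:
byte 0=0x8A: payload=0x0A=10, contrib = 10<<0 = 10; acc -> 10, shift -> 7
byte 1=0xC8: payload=0x48=72, contrib = 72<<7 = 9216; acc -> 9226, shift -> 14
byte 2=0x72: payload=0x72=114, contrib = 114<<14 = 1867776; acc -> 1877002, shift -> 21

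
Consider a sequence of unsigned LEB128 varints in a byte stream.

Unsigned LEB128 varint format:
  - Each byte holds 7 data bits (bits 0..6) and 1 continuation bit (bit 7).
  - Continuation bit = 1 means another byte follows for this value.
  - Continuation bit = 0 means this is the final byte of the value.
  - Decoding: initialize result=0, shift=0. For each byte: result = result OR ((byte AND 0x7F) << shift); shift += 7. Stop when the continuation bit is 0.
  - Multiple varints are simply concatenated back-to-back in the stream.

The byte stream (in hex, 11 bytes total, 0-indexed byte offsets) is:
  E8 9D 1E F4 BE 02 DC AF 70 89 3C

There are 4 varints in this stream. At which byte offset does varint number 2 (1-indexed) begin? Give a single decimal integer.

  byte[0]=0xE8 cont=1 payload=0x68=104: acc |= 104<<0 -> acc=104 shift=7
  byte[1]=0x9D cont=1 payload=0x1D=29: acc |= 29<<7 -> acc=3816 shift=14
  byte[2]=0x1E cont=0 payload=0x1E=30: acc |= 30<<14 -> acc=495336 shift=21 [end]
Varint 1: bytes[0:3] = E8 9D 1E -> value 495336 (3 byte(s))
  byte[3]=0xF4 cont=1 payload=0x74=116: acc |= 116<<0 -> acc=116 shift=7
  byte[4]=0xBE cont=1 payload=0x3E=62: acc |= 62<<7 -> acc=8052 shift=14
  byte[5]=0x02 cont=0 payload=0x02=2: acc |= 2<<14 -> acc=40820 shift=21 [end]
Varint 2: bytes[3:6] = F4 BE 02 -> value 40820 (3 byte(s))
  byte[6]=0xDC cont=1 payload=0x5C=92: acc |= 92<<0 -> acc=92 shift=7
  byte[7]=0xAF cont=1 payload=0x2F=47: acc |= 47<<7 -> acc=6108 shift=14
  byte[8]=0x70 cont=0 payload=0x70=112: acc |= 112<<14 -> acc=1841116 shift=21 [end]
Varint 3: bytes[6:9] = DC AF 70 -> value 1841116 (3 byte(s))
  byte[9]=0x89 cont=1 payload=0x09=9: acc |= 9<<0 -> acc=9 shift=7
  byte[10]=0x3C cont=0 payload=0x3C=60: acc |= 60<<7 -> acc=7689 shift=14 [end]
Varint 4: bytes[9:11] = 89 3C -> value 7689 (2 byte(s))

Answer: 3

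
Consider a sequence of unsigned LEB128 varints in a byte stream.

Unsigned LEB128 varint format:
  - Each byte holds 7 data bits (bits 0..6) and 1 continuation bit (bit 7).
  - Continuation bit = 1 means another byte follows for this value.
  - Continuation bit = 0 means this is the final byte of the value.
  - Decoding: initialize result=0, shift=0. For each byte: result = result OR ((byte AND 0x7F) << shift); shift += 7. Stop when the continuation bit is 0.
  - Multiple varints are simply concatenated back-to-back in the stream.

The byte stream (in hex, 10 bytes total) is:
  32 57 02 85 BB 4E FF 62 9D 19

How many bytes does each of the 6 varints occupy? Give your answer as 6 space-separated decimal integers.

Answer: 1 1 1 3 2 2

Derivation:
  byte[0]=0x32 cont=0 payload=0x32=50: acc |= 50<<0 -> acc=50 shift=7 [end]
Varint 1: bytes[0:1] = 32 -> value 50 (1 byte(s))
  byte[1]=0x57 cont=0 payload=0x57=87: acc |= 87<<0 -> acc=87 shift=7 [end]
Varint 2: bytes[1:2] = 57 -> value 87 (1 byte(s))
  byte[2]=0x02 cont=0 payload=0x02=2: acc |= 2<<0 -> acc=2 shift=7 [end]
Varint 3: bytes[2:3] = 02 -> value 2 (1 byte(s))
  byte[3]=0x85 cont=1 payload=0x05=5: acc |= 5<<0 -> acc=5 shift=7
  byte[4]=0xBB cont=1 payload=0x3B=59: acc |= 59<<7 -> acc=7557 shift=14
  byte[5]=0x4E cont=0 payload=0x4E=78: acc |= 78<<14 -> acc=1285509 shift=21 [end]
Varint 4: bytes[3:6] = 85 BB 4E -> value 1285509 (3 byte(s))
  byte[6]=0xFF cont=1 payload=0x7F=127: acc |= 127<<0 -> acc=127 shift=7
  byte[7]=0x62 cont=0 payload=0x62=98: acc |= 98<<7 -> acc=12671 shift=14 [end]
Varint 5: bytes[6:8] = FF 62 -> value 12671 (2 byte(s))
  byte[8]=0x9D cont=1 payload=0x1D=29: acc |= 29<<0 -> acc=29 shift=7
  byte[9]=0x19 cont=0 payload=0x19=25: acc |= 25<<7 -> acc=3229 shift=14 [end]
Varint 6: bytes[8:10] = 9D 19 -> value 3229 (2 byte(s))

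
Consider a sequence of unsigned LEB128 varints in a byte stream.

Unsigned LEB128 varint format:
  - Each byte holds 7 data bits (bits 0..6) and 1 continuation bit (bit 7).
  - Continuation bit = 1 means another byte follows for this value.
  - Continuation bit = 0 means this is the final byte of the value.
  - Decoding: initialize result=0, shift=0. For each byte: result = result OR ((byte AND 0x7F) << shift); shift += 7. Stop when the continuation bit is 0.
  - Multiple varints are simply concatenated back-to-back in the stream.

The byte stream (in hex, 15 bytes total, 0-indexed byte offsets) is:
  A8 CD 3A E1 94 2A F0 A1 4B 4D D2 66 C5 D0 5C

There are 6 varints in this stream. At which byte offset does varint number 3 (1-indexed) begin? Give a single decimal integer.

  byte[0]=0xA8 cont=1 payload=0x28=40: acc |= 40<<0 -> acc=40 shift=7
  byte[1]=0xCD cont=1 payload=0x4D=77: acc |= 77<<7 -> acc=9896 shift=14
  byte[2]=0x3A cont=0 payload=0x3A=58: acc |= 58<<14 -> acc=960168 shift=21 [end]
Varint 1: bytes[0:3] = A8 CD 3A -> value 960168 (3 byte(s))
  byte[3]=0xE1 cont=1 payload=0x61=97: acc |= 97<<0 -> acc=97 shift=7
  byte[4]=0x94 cont=1 payload=0x14=20: acc |= 20<<7 -> acc=2657 shift=14
  byte[5]=0x2A cont=0 payload=0x2A=42: acc |= 42<<14 -> acc=690785 shift=21 [end]
Varint 2: bytes[3:6] = E1 94 2A -> value 690785 (3 byte(s))
  byte[6]=0xF0 cont=1 payload=0x70=112: acc |= 112<<0 -> acc=112 shift=7
  byte[7]=0xA1 cont=1 payload=0x21=33: acc |= 33<<7 -> acc=4336 shift=14
  byte[8]=0x4B cont=0 payload=0x4B=75: acc |= 75<<14 -> acc=1233136 shift=21 [end]
Varint 3: bytes[6:9] = F0 A1 4B -> value 1233136 (3 byte(s))
  byte[9]=0x4D cont=0 payload=0x4D=77: acc |= 77<<0 -> acc=77 shift=7 [end]
Varint 4: bytes[9:10] = 4D -> value 77 (1 byte(s))
  byte[10]=0xD2 cont=1 payload=0x52=82: acc |= 82<<0 -> acc=82 shift=7
  byte[11]=0x66 cont=0 payload=0x66=102: acc |= 102<<7 -> acc=13138 shift=14 [end]
Varint 5: bytes[10:12] = D2 66 -> value 13138 (2 byte(s))
  byte[12]=0xC5 cont=1 payload=0x45=69: acc |= 69<<0 -> acc=69 shift=7
  byte[13]=0xD0 cont=1 payload=0x50=80: acc |= 80<<7 -> acc=10309 shift=14
  byte[14]=0x5C cont=0 payload=0x5C=92: acc |= 92<<14 -> acc=1517637 shift=21 [end]
Varint 6: bytes[12:15] = C5 D0 5C -> value 1517637 (3 byte(s))

Answer: 6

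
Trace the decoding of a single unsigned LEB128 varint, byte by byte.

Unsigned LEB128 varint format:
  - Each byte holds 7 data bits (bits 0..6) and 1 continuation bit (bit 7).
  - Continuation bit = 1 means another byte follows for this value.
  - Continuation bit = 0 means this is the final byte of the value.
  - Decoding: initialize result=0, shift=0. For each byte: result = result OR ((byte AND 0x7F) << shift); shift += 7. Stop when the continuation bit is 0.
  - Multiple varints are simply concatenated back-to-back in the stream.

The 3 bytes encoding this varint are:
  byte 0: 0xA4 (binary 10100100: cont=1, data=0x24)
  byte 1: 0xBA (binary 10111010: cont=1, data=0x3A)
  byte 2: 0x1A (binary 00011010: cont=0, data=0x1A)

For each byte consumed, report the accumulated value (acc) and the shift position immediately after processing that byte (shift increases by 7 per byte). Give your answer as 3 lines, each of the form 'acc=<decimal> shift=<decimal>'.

Answer: acc=36 shift=7
acc=7460 shift=14
acc=433444 shift=21

Derivation:
byte 0=0xA4: payload=0x24=36, contrib = 36<<0 = 36; acc -> 36, shift -> 7
byte 1=0xBA: payload=0x3A=58, contrib = 58<<7 = 7424; acc -> 7460, shift -> 14
byte 2=0x1A: payload=0x1A=26, contrib = 26<<14 = 425984; acc -> 433444, shift -> 21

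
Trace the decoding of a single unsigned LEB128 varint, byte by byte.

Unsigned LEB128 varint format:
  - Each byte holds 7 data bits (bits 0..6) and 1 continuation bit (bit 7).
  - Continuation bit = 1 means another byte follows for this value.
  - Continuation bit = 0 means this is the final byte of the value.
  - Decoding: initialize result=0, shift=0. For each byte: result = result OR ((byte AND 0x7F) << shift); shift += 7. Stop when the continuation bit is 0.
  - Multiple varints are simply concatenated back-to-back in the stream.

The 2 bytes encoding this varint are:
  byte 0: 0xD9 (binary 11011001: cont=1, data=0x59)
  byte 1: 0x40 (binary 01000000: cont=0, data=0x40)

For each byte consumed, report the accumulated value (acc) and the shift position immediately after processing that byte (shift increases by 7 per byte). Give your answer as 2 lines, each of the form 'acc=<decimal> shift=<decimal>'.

byte 0=0xD9: payload=0x59=89, contrib = 89<<0 = 89; acc -> 89, shift -> 7
byte 1=0x40: payload=0x40=64, contrib = 64<<7 = 8192; acc -> 8281, shift -> 14

Answer: acc=89 shift=7
acc=8281 shift=14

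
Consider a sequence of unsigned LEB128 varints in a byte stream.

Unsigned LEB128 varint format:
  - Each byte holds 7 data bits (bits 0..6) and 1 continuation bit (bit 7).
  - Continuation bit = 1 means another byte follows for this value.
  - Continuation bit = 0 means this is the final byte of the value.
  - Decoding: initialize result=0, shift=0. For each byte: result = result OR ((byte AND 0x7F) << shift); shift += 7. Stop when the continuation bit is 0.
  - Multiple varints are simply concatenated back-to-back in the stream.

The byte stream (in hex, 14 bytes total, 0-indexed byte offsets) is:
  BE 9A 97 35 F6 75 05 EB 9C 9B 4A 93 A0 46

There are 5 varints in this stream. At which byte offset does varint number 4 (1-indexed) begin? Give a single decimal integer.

  byte[0]=0xBE cont=1 payload=0x3E=62: acc |= 62<<0 -> acc=62 shift=7
  byte[1]=0x9A cont=1 payload=0x1A=26: acc |= 26<<7 -> acc=3390 shift=14
  byte[2]=0x97 cont=1 payload=0x17=23: acc |= 23<<14 -> acc=380222 shift=21
  byte[3]=0x35 cont=0 payload=0x35=53: acc |= 53<<21 -> acc=111529278 shift=28 [end]
Varint 1: bytes[0:4] = BE 9A 97 35 -> value 111529278 (4 byte(s))
  byte[4]=0xF6 cont=1 payload=0x76=118: acc |= 118<<0 -> acc=118 shift=7
  byte[5]=0x75 cont=0 payload=0x75=117: acc |= 117<<7 -> acc=15094 shift=14 [end]
Varint 2: bytes[4:6] = F6 75 -> value 15094 (2 byte(s))
  byte[6]=0x05 cont=0 payload=0x05=5: acc |= 5<<0 -> acc=5 shift=7 [end]
Varint 3: bytes[6:7] = 05 -> value 5 (1 byte(s))
  byte[7]=0xEB cont=1 payload=0x6B=107: acc |= 107<<0 -> acc=107 shift=7
  byte[8]=0x9C cont=1 payload=0x1C=28: acc |= 28<<7 -> acc=3691 shift=14
  byte[9]=0x9B cont=1 payload=0x1B=27: acc |= 27<<14 -> acc=446059 shift=21
  byte[10]=0x4A cont=0 payload=0x4A=74: acc |= 74<<21 -> acc=155635307 shift=28 [end]
Varint 4: bytes[7:11] = EB 9C 9B 4A -> value 155635307 (4 byte(s))
  byte[11]=0x93 cont=1 payload=0x13=19: acc |= 19<<0 -> acc=19 shift=7
  byte[12]=0xA0 cont=1 payload=0x20=32: acc |= 32<<7 -> acc=4115 shift=14
  byte[13]=0x46 cont=0 payload=0x46=70: acc |= 70<<14 -> acc=1150995 shift=21 [end]
Varint 5: bytes[11:14] = 93 A0 46 -> value 1150995 (3 byte(s))

Answer: 7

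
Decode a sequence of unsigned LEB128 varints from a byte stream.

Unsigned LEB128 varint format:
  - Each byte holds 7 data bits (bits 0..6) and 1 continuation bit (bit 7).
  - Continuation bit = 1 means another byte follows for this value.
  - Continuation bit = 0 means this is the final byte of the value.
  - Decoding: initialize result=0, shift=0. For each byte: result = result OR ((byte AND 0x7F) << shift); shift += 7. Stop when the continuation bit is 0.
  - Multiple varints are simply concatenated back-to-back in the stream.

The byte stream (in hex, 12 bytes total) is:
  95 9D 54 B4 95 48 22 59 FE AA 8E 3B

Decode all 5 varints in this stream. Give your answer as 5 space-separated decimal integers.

Answer: 1379989 1182388 34 89 123966846

Derivation:
  byte[0]=0x95 cont=1 payload=0x15=21: acc |= 21<<0 -> acc=21 shift=7
  byte[1]=0x9D cont=1 payload=0x1D=29: acc |= 29<<7 -> acc=3733 shift=14
  byte[2]=0x54 cont=0 payload=0x54=84: acc |= 84<<14 -> acc=1379989 shift=21 [end]
Varint 1: bytes[0:3] = 95 9D 54 -> value 1379989 (3 byte(s))
  byte[3]=0xB4 cont=1 payload=0x34=52: acc |= 52<<0 -> acc=52 shift=7
  byte[4]=0x95 cont=1 payload=0x15=21: acc |= 21<<7 -> acc=2740 shift=14
  byte[5]=0x48 cont=0 payload=0x48=72: acc |= 72<<14 -> acc=1182388 shift=21 [end]
Varint 2: bytes[3:6] = B4 95 48 -> value 1182388 (3 byte(s))
  byte[6]=0x22 cont=0 payload=0x22=34: acc |= 34<<0 -> acc=34 shift=7 [end]
Varint 3: bytes[6:7] = 22 -> value 34 (1 byte(s))
  byte[7]=0x59 cont=0 payload=0x59=89: acc |= 89<<0 -> acc=89 shift=7 [end]
Varint 4: bytes[7:8] = 59 -> value 89 (1 byte(s))
  byte[8]=0xFE cont=1 payload=0x7E=126: acc |= 126<<0 -> acc=126 shift=7
  byte[9]=0xAA cont=1 payload=0x2A=42: acc |= 42<<7 -> acc=5502 shift=14
  byte[10]=0x8E cont=1 payload=0x0E=14: acc |= 14<<14 -> acc=234878 shift=21
  byte[11]=0x3B cont=0 payload=0x3B=59: acc |= 59<<21 -> acc=123966846 shift=28 [end]
Varint 5: bytes[8:12] = FE AA 8E 3B -> value 123966846 (4 byte(s))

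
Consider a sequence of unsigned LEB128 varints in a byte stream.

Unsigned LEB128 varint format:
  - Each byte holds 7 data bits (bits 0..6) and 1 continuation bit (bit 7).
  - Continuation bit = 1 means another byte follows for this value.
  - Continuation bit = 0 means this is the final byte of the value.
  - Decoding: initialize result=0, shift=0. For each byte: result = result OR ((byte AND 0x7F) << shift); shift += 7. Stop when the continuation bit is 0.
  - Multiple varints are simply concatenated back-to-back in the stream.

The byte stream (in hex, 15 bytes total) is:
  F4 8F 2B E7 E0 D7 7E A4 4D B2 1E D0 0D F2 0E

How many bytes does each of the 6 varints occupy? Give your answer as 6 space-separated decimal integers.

  byte[0]=0xF4 cont=1 payload=0x74=116: acc |= 116<<0 -> acc=116 shift=7
  byte[1]=0x8F cont=1 payload=0x0F=15: acc |= 15<<7 -> acc=2036 shift=14
  byte[2]=0x2B cont=0 payload=0x2B=43: acc |= 43<<14 -> acc=706548 shift=21 [end]
Varint 1: bytes[0:3] = F4 8F 2B -> value 706548 (3 byte(s))
  byte[3]=0xE7 cont=1 payload=0x67=103: acc |= 103<<0 -> acc=103 shift=7
  byte[4]=0xE0 cont=1 payload=0x60=96: acc |= 96<<7 -> acc=12391 shift=14
  byte[5]=0xD7 cont=1 payload=0x57=87: acc |= 87<<14 -> acc=1437799 shift=21
  byte[6]=0x7E cont=0 payload=0x7E=126: acc |= 126<<21 -> acc=265678951 shift=28 [end]
Varint 2: bytes[3:7] = E7 E0 D7 7E -> value 265678951 (4 byte(s))
  byte[7]=0xA4 cont=1 payload=0x24=36: acc |= 36<<0 -> acc=36 shift=7
  byte[8]=0x4D cont=0 payload=0x4D=77: acc |= 77<<7 -> acc=9892 shift=14 [end]
Varint 3: bytes[7:9] = A4 4D -> value 9892 (2 byte(s))
  byte[9]=0xB2 cont=1 payload=0x32=50: acc |= 50<<0 -> acc=50 shift=7
  byte[10]=0x1E cont=0 payload=0x1E=30: acc |= 30<<7 -> acc=3890 shift=14 [end]
Varint 4: bytes[9:11] = B2 1E -> value 3890 (2 byte(s))
  byte[11]=0xD0 cont=1 payload=0x50=80: acc |= 80<<0 -> acc=80 shift=7
  byte[12]=0x0D cont=0 payload=0x0D=13: acc |= 13<<7 -> acc=1744 shift=14 [end]
Varint 5: bytes[11:13] = D0 0D -> value 1744 (2 byte(s))
  byte[13]=0xF2 cont=1 payload=0x72=114: acc |= 114<<0 -> acc=114 shift=7
  byte[14]=0x0E cont=0 payload=0x0E=14: acc |= 14<<7 -> acc=1906 shift=14 [end]
Varint 6: bytes[13:15] = F2 0E -> value 1906 (2 byte(s))

Answer: 3 4 2 2 2 2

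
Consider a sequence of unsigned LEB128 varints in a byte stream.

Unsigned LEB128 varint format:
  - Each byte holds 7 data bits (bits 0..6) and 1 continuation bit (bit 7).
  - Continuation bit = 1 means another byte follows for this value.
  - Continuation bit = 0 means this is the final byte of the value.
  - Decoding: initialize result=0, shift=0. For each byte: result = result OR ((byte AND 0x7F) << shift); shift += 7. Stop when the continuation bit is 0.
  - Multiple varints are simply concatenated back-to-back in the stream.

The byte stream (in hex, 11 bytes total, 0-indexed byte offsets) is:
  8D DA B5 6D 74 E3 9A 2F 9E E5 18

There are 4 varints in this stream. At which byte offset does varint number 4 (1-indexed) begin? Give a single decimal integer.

  byte[0]=0x8D cont=1 payload=0x0D=13: acc |= 13<<0 -> acc=13 shift=7
  byte[1]=0xDA cont=1 payload=0x5A=90: acc |= 90<<7 -> acc=11533 shift=14
  byte[2]=0xB5 cont=1 payload=0x35=53: acc |= 53<<14 -> acc=879885 shift=21
  byte[3]=0x6D cont=0 payload=0x6D=109: acc |= 109<<21 -> acc=229469453 shift=28 [end]
Varint 1: bytes[0:4] = 8D DA B5 6D -> value 229469453 (4 byte(s))
  byte[4]=0x74 cont=0 payload=0x74=116: acc |= 116<<0 -> acc=116 shift=7 [end]
Varint 2: bytes[4:5] = 74 -> value 116 (1 byte(s))
  byte[5]=0xE3 cont=1 payload=0x63=99: acc |= 99<<0 -> acc=99 shift=7
  byte[6]=0x9A cont=1 payload=0x1A=26: acc |= 26<<7 -> acc=3427 shift=14
  byte[7]=0x2F cont=0 payload=0x2F=47: acc |= 47<<14 -> acc=773475 shift=21 [end]
Varint 3: bytes[5:8] = E3 9A 2F -> value 773475 (3 byte(s))
  byte[8]=0x9E cont=1 payload=0x1E=30: acc |= 30<<0 -> acc=30 shift=7
  byte[9]=0xE5 cont=1 payload=0x65=101: acc |= 101<<7 -> acc=12958 shift=14
  byte[10]=0x18 cont=0 payload=0x18=24: acc |= 24<<14 -> acc=406174 shift=21 [end]
Varint 4: bytes[8:11] = 9E E5 18 -> value 406174 (3 byte(s))

Answer: 8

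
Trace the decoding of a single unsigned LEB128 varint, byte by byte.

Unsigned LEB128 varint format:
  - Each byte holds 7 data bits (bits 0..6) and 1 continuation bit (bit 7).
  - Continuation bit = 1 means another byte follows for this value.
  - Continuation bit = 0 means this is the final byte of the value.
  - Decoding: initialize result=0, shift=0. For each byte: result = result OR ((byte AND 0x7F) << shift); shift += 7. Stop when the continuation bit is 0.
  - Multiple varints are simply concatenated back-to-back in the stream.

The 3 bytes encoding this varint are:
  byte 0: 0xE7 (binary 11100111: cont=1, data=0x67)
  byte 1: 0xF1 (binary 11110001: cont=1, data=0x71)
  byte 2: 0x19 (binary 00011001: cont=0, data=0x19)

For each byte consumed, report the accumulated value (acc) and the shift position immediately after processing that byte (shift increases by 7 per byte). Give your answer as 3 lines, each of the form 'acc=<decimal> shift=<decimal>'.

Answer: acc=103 shift=7
acc=14567 shift=14
acc=424167 shift=21

Derivation:
byte 0=0xE7: payload=0x67=103, contrib = 103<<0 = 103; acc -> 103, shift -> 7
byte 1=0xF1: payload=0x71=113, contrib = 113<<7 = 14464; acc -> 14567, shift -> 14
byte 2=0x19: payload=0x19=25, contrib = 25<<14 = 409600; acc -> 424167, shift -> 21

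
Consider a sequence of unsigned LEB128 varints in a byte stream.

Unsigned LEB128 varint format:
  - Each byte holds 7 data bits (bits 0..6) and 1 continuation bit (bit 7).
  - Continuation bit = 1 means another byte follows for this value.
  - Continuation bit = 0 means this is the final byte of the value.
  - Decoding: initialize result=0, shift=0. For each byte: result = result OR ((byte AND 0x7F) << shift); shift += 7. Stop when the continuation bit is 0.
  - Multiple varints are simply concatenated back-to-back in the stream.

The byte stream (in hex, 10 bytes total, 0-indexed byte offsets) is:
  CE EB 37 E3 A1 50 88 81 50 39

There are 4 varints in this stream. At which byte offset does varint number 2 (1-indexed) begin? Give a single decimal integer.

Answer: 3

Derivation:
  byte[0]=0xCE cont=1 payload=0x4E=78: acc |= 78<<0 -> acc=78 shift=7
  byte[1]=0xEB cont=1 payload=0x6B=107: acc |= 107<<7 -> acc=13774 shift=14
  byte[2]=0x37 cont=0 payload=0x37=55: acc |= 55<<14 -> acc=914894 shift=21 [end]
Varint 1: bytes[0:3] = CE EB 37 -> value 914894 (3 byte(s))
  byte[3]=0xE3 cont=1 payload=0x63=99: acc |= 99<<0 -> acc=99 shift=7
  byte[4]=0xA1 cont=1 payload=0x21=33: acc |= 33<<7 -> acc=4323 shift=14
  byte[5]=0x50 cont=0 payload=0x50=80: acc |= 80<<14 -> acc=1315043 shift=21 [end]
Varint 2: bytes[3:6] = E3 A1 50 -> value 1315043 (3 byte(s))
  byte[6]=0x88 cont=1 payload=0x08=8: acc |= 8<<0 -> acc=8 shift=7
  byte[7]=0x81 cont=1 payload=0x01=1: acc |= 1<<7 -> acc=136 shift=14
  byte[8]=0x50 cont=0 payload=0x50=80: acc |= 80<<14 -> acc=1310856 shift=21 [end]
Varint 3: bytes[6:9] = 88 81 50 -> value 1310856 (3 byte(s))
  byte[9]=0x39 cont=0 payload=0x39=57: acc |= 57<<0 -> acc=57 shift=7 [end]
Varint 4: bytes[9:10] = 39 -> value 57 (1 byte(s))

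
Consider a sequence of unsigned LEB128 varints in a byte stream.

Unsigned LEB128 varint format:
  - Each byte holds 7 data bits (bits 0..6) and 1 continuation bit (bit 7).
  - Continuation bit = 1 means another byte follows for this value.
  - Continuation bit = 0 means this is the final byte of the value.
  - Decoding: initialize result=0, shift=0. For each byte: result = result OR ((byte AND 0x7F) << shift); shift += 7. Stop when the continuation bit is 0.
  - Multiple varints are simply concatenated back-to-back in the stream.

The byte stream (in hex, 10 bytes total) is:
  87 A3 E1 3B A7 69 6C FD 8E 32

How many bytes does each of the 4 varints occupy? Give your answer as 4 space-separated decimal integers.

  byte[0]=0x87 cont=1 payload=0x07=7: acc |= 7<<0 -> acc=7 shift=7
  byte[1]=0xA3 cont=1 payload=0x23=35: acc |= 35<<7 -> acc=4487 shift=14
  byte[2]=0xE1 cont=1 payload=0x61=97: acc |= 97<<14 -> acc=1593735 shift=21
  byte[3]=0x3B cont=0 payload=0x3B=59: acc |= 59<<21 -> acc=125325703 shift=28 [end]
Varint 1: bytes[0:4] = 87 A3 E1 3B -> value 125325703 (4 byte(s))
  byte[4]=0xA7 cont=1 payload=0x27=39: acc |= 39<<0 -> acc=39 shift=7
  byte[5]=0x69 cont=0 payload=0x69=105: acc |= 105<<7 -> acc=13479 shift=14 [end]
Varint 2: bytes[4:6] = A7 69 -> value 13479 (2 byte(s))
  byte[6]=0x6C cont=0 payload=0x6C=108: acc |= 108<<0 -> acc=108 shift=7 [end]
Varint 3: bytes[6:7] = 6C -> value 108 (1 byte(s))
  byte[7]=0xFD cont=1 payload=0x7D=125: acc |= 125<<0 -> acc=125 shift=7
  byte[8]=0x8E cont=1 payload=0x0E=14: acc |= 14<<7 -> acc=1917 shift=14
  byte[9]=0x32 cont=0 payload=0x32=50: acc |= 50<<14 -> acc=821117 shift=21 [end]
Varint 4: bytes[7:10] = FD 8E 32 -> value 821117 (3 byte(s))

Answer: 4 2 1 3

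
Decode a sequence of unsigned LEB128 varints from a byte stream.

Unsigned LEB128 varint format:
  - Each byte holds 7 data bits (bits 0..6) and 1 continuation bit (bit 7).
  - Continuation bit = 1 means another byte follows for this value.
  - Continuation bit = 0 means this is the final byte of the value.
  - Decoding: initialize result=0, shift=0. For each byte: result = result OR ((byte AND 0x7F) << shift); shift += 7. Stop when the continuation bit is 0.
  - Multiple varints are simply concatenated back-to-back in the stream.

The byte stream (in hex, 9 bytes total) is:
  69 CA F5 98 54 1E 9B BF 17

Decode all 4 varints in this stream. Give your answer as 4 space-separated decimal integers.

Answer: 105 176569034 30 384923

Derivation:
  byte[0]=0x69 cont=0 payload=0x69=105: acc |= 105<<0 -> acc=105 shift=7 [end]
Varint 1: bytes[0:1] = 69 -> value 105 (1 byte(s))
  byte[1]=0xCA cont=1 payload=0x4A=74: acc |= 74<<0 -> acc=74 shift=7
  byte[2]=0xF5 cont=1 payload=0x75=117: acc |= 117<<7 -> acc=15050 shift=14
  byte[3]=0x98 cont=1 payload=0x18=24: acc |= 24<<14 -> acc=408266 shift=21
  byte[4]=0x54 cont=0 payload=0x54=84: acc |= 84<<21 -> acc=176569034 shift=28 [end]
Varint 2: bytes[1:5] = CA F5 98 54 -> value 176569034 (4 byte(s))
  byte[5]=0x1E cont=0 payload=0x1E=30: acc |= 30<<0 -> acc=30 shift=7 [end]
Varint 3: bytes[5:6] = 1E -> value 30 (1 byte(s))
  byte[6]=0x9B cont=1 payload=0x1B=27: acc |= 27<<0 -> acc=27 shift=7
  byte[7]=0xBF cont=1 payload=0x3F=63: acc |= 63<<7 -> acc=8091 shift=14
  byte[8]=0x17 cont=0 payload=0x17=23: acc |= 23<<14 -> acc=384923 shift=21 [end]
Varint 4: bytes[6:9] = 9B BF 17 -> value 384923 (3 byte(s))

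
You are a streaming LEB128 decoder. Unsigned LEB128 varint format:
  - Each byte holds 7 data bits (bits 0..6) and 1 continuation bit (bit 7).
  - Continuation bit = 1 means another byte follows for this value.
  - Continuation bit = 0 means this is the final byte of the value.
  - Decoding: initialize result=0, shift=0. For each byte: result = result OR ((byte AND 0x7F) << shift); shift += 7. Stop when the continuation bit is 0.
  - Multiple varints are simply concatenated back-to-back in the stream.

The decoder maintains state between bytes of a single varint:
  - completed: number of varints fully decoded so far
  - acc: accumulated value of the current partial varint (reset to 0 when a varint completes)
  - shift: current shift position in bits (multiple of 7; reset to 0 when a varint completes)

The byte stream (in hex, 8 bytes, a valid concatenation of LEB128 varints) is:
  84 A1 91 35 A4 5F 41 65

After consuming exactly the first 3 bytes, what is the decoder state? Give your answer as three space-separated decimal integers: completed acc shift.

byte[0]=0x84 cont=1 payload=0x04: acc |= 4<<0 -> completed=0 acc=4 shift=7
byte[1]=0xA1 cont=1 payload=0x21: acc |= 33<<7 -> completed=0 acc=4228 shift=14
byte[2]=0x91 cont=1 payload=0x11: acc |= 17<<14 -> completed=0 acc=282756 shift=21

Answer: 0 282756 21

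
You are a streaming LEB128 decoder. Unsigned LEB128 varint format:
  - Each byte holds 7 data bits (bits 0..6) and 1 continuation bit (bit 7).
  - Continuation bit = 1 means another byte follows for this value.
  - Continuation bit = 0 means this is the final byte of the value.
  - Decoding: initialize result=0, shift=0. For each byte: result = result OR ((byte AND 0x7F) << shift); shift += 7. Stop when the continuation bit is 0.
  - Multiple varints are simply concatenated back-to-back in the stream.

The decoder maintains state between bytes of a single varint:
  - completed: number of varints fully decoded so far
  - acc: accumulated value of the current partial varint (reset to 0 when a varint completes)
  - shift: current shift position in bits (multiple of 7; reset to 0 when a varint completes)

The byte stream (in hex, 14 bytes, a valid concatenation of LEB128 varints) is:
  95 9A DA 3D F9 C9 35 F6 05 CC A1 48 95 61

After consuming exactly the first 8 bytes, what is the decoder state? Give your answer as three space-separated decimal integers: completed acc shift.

Answer: 2 118 7

Derivation:
byte[0]=0x95 cont=1 payload=0x15: acc |= 21<<0 -> completed=0 acc=21 shift=7
byte[1]=0x9A cont=1 payload=0x1A: acc |= 26<<7 -> completed=0 acc=3349 shift=14
byte[2]=0xDA cont=1 payload=0x5A: acc |= 90<<14 -> completed=0 acc=1477909 shift=21
byte[3]=0x3D cont=0 payload=0x3D: varint #1 complete (value=129404181); reset -> completed=1 acc=0 shift=0
byte[4]=0xF9 cont=1 payload=0x79: acc |= 121<<0 -> completed=1 acc=121 shift=7
byte[5]=0xC9 cont=1 payload=0x49: acc |= 73<<7 -> completed=1 acc=9465 shift=14
byte[6]=0x35 cont=0 payload=0x35: varint #2 complete (value=877817); reset -> completed=2 acc=0 shift=0
byte[7]=0xF6 cont=1 payload=0x76: acc |= 118<<0 -> completed=2 acc=118 shift=7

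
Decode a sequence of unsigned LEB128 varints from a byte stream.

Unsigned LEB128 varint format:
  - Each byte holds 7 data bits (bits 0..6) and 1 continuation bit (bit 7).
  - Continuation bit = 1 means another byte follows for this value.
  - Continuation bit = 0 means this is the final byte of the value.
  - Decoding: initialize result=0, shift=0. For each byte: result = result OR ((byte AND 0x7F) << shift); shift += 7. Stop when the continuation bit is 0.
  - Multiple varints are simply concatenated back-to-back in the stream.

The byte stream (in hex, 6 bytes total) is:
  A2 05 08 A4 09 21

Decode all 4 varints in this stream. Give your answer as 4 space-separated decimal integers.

Answer: 674 8 1188 33

Derivation:
  byte[0]=0xA2 cont=1 payload=0x22=34: acc |= 34<<0 -> acc=34 shift=7
  byte[1]=0x05 cont=0 payload=0x05=5: acc |= 5<<7 -> acc=674 shift=14 [end]
Varint 1: bytes[0:2] = A2 05 -> value 674 (2 byte(s))
  byte[2]=0x08 cont=0 payload=0x08=8: acc |= 8<<0 -> acc=8 shift=7 [end]
Varint 2: bytes[2:3] = 08 -> value 8 (1 byte(s))
  byte[3]=0xA4 cont=1 payload=0x24=36: acc |= 36<<0 -> acc=36 shift=7
  byte[4]=0x09 cont=0 payload=0x09=9: acc |= 9<<7 -> acc=1188 shift=14 [end]
Varint 3: bytes[3:5] = A4 09 -> value 1188 (2 byte(s))
  byte[5]=0x21 cont=0 payload=0x21=33: acc |= 33<<0 -> acc=33 shift=7 [end]
Varint 4: bytes[5:6] = 21 -> value 33 (1 byte(s))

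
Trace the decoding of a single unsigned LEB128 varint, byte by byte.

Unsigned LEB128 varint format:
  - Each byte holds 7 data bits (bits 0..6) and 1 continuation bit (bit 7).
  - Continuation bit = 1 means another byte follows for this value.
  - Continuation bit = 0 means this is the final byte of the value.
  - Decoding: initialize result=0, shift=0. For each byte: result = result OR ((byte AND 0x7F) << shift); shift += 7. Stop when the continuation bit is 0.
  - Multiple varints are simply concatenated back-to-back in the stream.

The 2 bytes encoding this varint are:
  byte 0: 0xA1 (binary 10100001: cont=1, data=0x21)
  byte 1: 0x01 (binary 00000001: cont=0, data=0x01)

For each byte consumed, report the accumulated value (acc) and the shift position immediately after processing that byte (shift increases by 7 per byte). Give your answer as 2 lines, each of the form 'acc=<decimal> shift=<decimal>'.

byte 0=0xA1: payload=0x21=33, contrib = 33<<0 = 33; acc -> 33, shift -> 7
byte 1=0x01: payload=0x01=1, contrib = 1<<7 = 128; acc -> 161, shift -> 14

Answer: acc=33 shift=7
acc=161 shift=14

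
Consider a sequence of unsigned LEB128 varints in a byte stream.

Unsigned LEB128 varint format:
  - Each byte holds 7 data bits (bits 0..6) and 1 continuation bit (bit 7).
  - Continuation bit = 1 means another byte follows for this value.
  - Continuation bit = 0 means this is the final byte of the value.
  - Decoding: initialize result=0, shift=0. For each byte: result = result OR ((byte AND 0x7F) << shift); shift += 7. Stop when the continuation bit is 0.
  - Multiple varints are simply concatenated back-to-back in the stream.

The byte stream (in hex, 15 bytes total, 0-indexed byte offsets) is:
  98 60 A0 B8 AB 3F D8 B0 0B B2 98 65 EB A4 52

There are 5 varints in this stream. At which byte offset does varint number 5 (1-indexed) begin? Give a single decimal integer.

Answer: 12

Derivation:
  byte[0]=0x98 cont=1 payload=0x18=24: acc |= 24<<0 -> acc=24 shift=7
  byte[1]=0x60 cont=0 payload=0x60=96: acc |= 96<<7 -> acc=12312 shift=14 [end]
Varint 1: bytes[0:2] = 98 60 -> value 12312 (2 byte(s))
  byte[2]=0xA0 cont=1 payload=0x20=32: acc |= 32<<0 -> acc=32 shift=7
  byte[3]=0xB8 cont=1 payload=0x38=56: acc |= 56<<7 -> acc=7200 shift=14
  byte[4]=0xAB cont=1 payload=0x2B=43: acc |= 43<<14 -> acc=711712 shift=21
  byte[5]=0x3F cont=0 payload=0x3F=63: acc |= 63<<21 -> acc=132832288 shift=28 [end]
Varint 2: bytes[2:6] = A0 B8 AB 3F -> value 132832288 (4 byte(s))
  byte[6]=0xD8 cont=1 payload=0x58=88: acc |= 88<<0 -> acc=88 shift=7
  byte[7]=0xB0 cont=1 payload=0x30=48: acc |= 48<<7 -> acc=6232 shift=14
  byte[8]=0x0B cont=0 payload=0x0B=11: acc |= 11<<14 -> acc=186456 shift=21 [end]
Varint 3: bytes[6:9] = D8 B0 0B -> value 186456 (3 byte(s))
  byte[9]=0xB2 cont=1 payload=0x32=50: acc |= 50<<0 -> acc=50 shift=7
  byte[10]=0x98 cont=1 payload=0x18=24: acc |= 24<<7 -> acc=3122 shift=14
  byte[11]=0x65 cont=0 payload=0x65=101: acc |= 101<<14 -> acc=1657906 shift=21 [end]
Varint 4: bytes[9:12] = B2 98 65 -> value 1657906 (3 byte(s))
  byte[12]=0xEB cont=1 payload=0x6B=107: acc |= 107<<0 -> acc=107 shift=7
  byte[13]=0xA4 cont=1 payload=0x24=36: acc |= 36<<7 -> acc=4715 shift=14
  byte[14]=0x52 cont=0 payload=0x52=82: acc |= 82<<14 -> acc=1348203 shift=21 [end]
Varint 5: bytes[12:15] = EB A4 52 -> value 1348203 (3 byte(s))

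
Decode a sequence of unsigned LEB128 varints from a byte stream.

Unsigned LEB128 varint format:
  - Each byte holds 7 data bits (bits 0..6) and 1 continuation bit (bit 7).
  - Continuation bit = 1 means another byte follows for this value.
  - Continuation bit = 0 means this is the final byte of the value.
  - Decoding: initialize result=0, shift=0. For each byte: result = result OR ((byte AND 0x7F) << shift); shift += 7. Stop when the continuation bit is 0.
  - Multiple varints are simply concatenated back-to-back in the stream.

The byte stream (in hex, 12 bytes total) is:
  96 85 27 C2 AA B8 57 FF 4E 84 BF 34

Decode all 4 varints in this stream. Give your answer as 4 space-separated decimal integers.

Answer: 639638 183375170 10111 860036

Derivation:
  byte[0]=0x96 cont=1 payload=0x16=22: acc |= 22<<0 -> acc=22 shift=7
  byte[1]=0x85 cont=1 payload=0x05=5: acc |= 5<<7 -> acc=662 shift=14
  byte[2]=0x27 cont=0 payload=0x27=39: acc |= 39<<14 -> acc=639638 shift=21 [end]
Varint 1: bytes[0:3] = 96 85 27 -> value 639638 (3 byte(s))
  byte[3]=0xC2 cont=1 payload=0x42=66: acc |= 66<<0 -> acc=66 shift=7
  byte[4]=0xAA cont=1 payload=0x2A=42: acc |= 42<<7 -> acc=5442 shift=14
  byte[5]=0xB8 cont=1 payload=0x38=56: acc |= 56<<14 -> acc=922946 shift=21
  byte[6]=0x57 cont=0 payload=0x57=87: acc |= 87<<21 -> acc=183375170 shift=28 [end]
Varint 2: bytes[3:7] = C2 AA B8 57 -> value 183375170 (4 byte(s))
  byte[7]=0xFF cont=1 payload=0x7F=127: acc |= 127<<0 -> acc=127 shift=7
  byte[8]=0x4E cont=0 payload=0x4E=78: acc |= 78<<7 -> acc=10111 shift=14 [end]
Varint 3: bytes[7:9] = FF 4E -> value 10111 (2 byte(s))
  byte[9]=0x84 cont=1 payload=0x04=4: acc |= 4<<0 -> acc=4 shift=7
  byte[10]=0xBF cont=1 payload=0x3F=63: acc |= 63<<7 -> acc=8068 shift=14
  byte[11]=0x34 cont=0 payload=0x34=52: acc |= 52<<14 -> acc=860036 shift=21 [end]
Varint 4: bytes[9:12] = 84 BF 34 -> value 860036 (3 byte(s))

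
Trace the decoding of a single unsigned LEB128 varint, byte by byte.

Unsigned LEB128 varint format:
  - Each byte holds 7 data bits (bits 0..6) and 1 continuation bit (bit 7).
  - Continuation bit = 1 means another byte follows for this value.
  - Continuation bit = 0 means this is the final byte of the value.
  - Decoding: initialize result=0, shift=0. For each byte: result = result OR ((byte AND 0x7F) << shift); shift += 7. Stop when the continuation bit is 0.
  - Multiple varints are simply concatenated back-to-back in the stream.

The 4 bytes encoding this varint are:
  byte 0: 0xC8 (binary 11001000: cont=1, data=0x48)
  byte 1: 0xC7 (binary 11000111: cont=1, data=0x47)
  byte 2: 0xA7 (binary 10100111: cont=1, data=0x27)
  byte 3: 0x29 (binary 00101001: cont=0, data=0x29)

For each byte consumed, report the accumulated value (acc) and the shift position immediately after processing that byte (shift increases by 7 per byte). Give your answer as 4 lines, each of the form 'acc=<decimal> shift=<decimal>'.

byte 0=0xC8: payload=0x48=72, contrib = 72<<0 = 72; acc -> 72, shift -> 7
byte 1=0xC7: payload=0x47=71, contrib = 71<<7 = 9088; acc -> 9160, shift -> 14
byte 2=0xA7: payload=0x27=39, contrib = 39<<14 = 638976; acc -> 648136, shift -> 21
byte 3=0x29: payload=0x29=41, contrib = 41<<21 = 85983232; acc -> 86631368, shift -> 28

Answer: acc=72 shift=7
acc=9160 shift=14
acc=648136 shift=21
acc=86631368 shift=28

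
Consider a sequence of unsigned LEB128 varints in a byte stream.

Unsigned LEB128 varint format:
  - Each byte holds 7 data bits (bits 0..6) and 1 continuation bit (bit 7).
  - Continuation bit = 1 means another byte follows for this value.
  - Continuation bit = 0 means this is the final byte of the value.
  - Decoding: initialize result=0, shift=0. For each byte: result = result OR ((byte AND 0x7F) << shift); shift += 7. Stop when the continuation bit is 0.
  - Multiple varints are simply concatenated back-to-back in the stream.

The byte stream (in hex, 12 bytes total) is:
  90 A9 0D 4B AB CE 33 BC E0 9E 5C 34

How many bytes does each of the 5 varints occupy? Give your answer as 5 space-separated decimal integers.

  byte[0]=0x90 cont=1 payload=0x10=16: acc |= 16<<0 -> acc=16 shift=7
  byte[1]=0xA9 cont=1 payload=0x29=41: acc |= 41<<7 -> acc=5264 shift=14
  byte[2]=0x0D cont=0 payload=0x0D=13: acc |= 13<<14 -> acc=218256 shift=21 [end]
Varint 1: bytes[0:3] = 90 A9 0D -> value 218256 (3 byte(s))
  byte[3]=0x4B cont=0 payload=0x4B=75: acc |= 75<<0 -> acc=75 shift=7 [end]
Varint 2: bytes[3:4] = 4B -> value 75 (1 byte(s))
  byte[4]=0xAB cont=1 payload=0x2B=43: acc |= 43<<0 -> acc=43 shift=7
  byte[5]=0xCE cont=1 payload=0x4E=78: acc |= 78<<7 -> acc=10027 shift=14
  byte[6]=0x33 cont=0 payload=0x33=51: acc |= 51<<14 -> acc=845611 shift=21 [end]
Varint 3: bytes[4:7] = AB CE 33 -> value 845611 (3 byte(s))
  byte[7]=0xBC cont=1 payload=0x3C=60: acc |= 60<<0 -> acc=60 shift=7
  byte[8]=0xE0 cont=1 payload=0x60=96: acc |= 96<<7 -> acc=12348 shift=14
  byte[9]=0x9E cont=1 payload=0x1E=30: acc |= 30<<14 -> acc=503868 shift=21
  byte[10]=0x5C cont=0 payload=0x5C=92: acc |= 92<<21 -> acc=193441852 shift=28 [end]
Varint 4: bytes[7:11] = BC E0 9E 5C -> value 193441852 (4 byte(s))
  byte[11]=0x34 cont=0 payload=0x34=52: acc |= 52<<0 -> acc=52 shift=7 [end]
Varint 5: bytes[11:12] = 34 -> value 52 (1 byte(s))

Answer: 3 1 3 4 1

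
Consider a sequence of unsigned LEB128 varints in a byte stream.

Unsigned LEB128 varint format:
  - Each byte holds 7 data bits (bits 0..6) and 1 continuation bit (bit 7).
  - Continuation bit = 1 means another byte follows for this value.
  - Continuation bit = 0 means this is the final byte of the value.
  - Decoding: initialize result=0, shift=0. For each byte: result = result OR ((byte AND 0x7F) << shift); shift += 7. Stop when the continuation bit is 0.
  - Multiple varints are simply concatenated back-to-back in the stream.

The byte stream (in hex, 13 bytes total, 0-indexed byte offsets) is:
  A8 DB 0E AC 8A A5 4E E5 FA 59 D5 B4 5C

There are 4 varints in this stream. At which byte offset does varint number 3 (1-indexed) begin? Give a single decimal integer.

  byte[0]=0xA8 cont=1 payload=0x28=40: acc |= 40<<0 -> acc=40 shift=7
  byte[1]=0xDB cont=1 payload=0x5B=91: acc |= 91<<7 -> acc=11688 shift=14
  byte[2]=0x0E cont=0 payload=0x0E=14: acc |= 14<<14 -> acc=241064 shift=21 [end]
Varint 1: bytes[0:3] = A8 DB 0E -> value 241064 (3 byte(s))
  byte[3]=0xAC cont=1 payload=0x2C=44: acc |= 44<<0 -> acc=44 shift=7
  byte[4]=0x8A cont=1 payload=0x0A=10: acc |= 10<<7 -> acc=1324 shift=14
  byte[5]=0xA5 cont=1 payload=0x25=37: acc |= 37<<14 -> acc=607532 shift=21
  byte[6]=0x4E cont=0 payload=0x4E=78: acc |= 78<<21 -> acc=164185388 shift=28 [end]
Varint 2: bytes[3:7] = AC 8A A5 4E -> value 164185388 (4 byte(s))
  byte[7]=0xE5 cont=1 payload=0x65=101: acc |= 101<<0 -> acc=101 shift=7
  byte[8]=0xFA cont=1 payload=0x7A=122: acc |= 122<<7 -> acc=15717 shift=14
  byte[9]=0x59 cont=0 payload=0x59=89: acc |= 89<<14 -> acc=1473893 shift=21 [end]
Varint 3: bytes[7:10] = E5 FA 59 -> value 1473893 (3 byte(s))
  byte[10]=0xD5 cont=1 payload=0x55=85: acc |= 85<<0 -> acc=85 shift=7
  byte[11]=0xB4 cont=1 payload=0x34=52: acc |= 52<<7 -> acc=6741 shift=14
  byte[12]=0x5C cont=0 payload=0x5C=92: acc |= 92<<14 -> acc=1514069 shift=21 [end]
Varint 4: bytes[10:13] = D5 B4 5C -> value 1514069 (3 byte(s))

Answer: 7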